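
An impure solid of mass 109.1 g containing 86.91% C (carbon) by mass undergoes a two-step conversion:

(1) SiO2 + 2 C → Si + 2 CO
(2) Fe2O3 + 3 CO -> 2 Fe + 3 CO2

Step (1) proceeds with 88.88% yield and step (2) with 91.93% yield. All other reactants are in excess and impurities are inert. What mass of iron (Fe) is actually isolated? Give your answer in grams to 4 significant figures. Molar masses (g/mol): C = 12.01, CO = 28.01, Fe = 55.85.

240.2 g

Pure C = 109.1 × 0.8691 = 94.819 g.
n(C) = 94.819 / 12.01 = 7.8950 mol.
Step 1 (C:CO = 2:2): theoretical n(CO) = 7.8950 mol; at 88.88% yield, n(CO) = 7.0171 mol.
Step 2 (CO:Fe = 3:2): theoretical n(Fe) = 4.6780 mol, so theoretical mass = 4.6780 × 55.85 = 261.27 g.
At 91.93% yield, actual mass of Fe = 261.27 × 0.9193 = 240.18 g.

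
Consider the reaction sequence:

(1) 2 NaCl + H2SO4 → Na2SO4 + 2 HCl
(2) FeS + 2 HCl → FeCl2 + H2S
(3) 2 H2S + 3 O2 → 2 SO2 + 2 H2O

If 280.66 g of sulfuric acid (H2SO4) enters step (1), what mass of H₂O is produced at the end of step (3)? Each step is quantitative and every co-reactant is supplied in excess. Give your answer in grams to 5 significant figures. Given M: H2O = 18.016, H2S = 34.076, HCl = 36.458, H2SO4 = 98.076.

n(H2SO4) = 280.66 / 98.076 = 2.86166 mol.
Reaction (1): H2SO4→HCl ratio 1:2 ⇒ n(HCl) = 5.72332 mol.
Reaction (2): HCl→H2S ratio 2:1 ⇒ n(H2S) = 2.86166 mol.
Reaction (3): H2S→H2O ratio 2:2 ⇒ n(H2O) = 2.86166 mol.
Mass of H2O = 2.86166 × 18.016 = 51.5556 g.

51.556 g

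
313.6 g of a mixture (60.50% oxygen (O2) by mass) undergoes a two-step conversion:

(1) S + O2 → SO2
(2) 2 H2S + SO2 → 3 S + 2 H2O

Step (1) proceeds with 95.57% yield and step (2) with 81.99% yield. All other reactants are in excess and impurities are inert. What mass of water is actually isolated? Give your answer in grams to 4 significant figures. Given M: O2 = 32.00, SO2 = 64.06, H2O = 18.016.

167.4 g

Pure O2 = 313.6 × 0.6050 = 189.73 g.
n(O2) = 189.73 / 32.00 = 5.9290 mol.
Step 1 (O2:SO2 = 1:1): theoretical n(SO2) = 5.9290 mol; at 95.57% yield, n(SO2) = 5.6663 mol.
Step 2 (SO2:H2O = 1:2): theoretical n(H2O) = 11.333 mol, so theoretical mass = 11.333 × 18.016 = 204.17 g.
At 81.99% yield, actual mass of H2O = 204.17 × 0.8199 = 167.40 g.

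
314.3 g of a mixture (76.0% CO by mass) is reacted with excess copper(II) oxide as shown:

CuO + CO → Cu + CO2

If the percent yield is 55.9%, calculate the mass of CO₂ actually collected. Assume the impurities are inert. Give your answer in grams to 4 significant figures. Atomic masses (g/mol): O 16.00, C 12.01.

209.8 g

Pure CO available = 314.3 g × 0.760 = 238.87 g.
M(CO) = 12.01 + 16.00 = 28.01 g/mol.
M(CO2) = 12.01 + 2(16.00) = 44.01 g/mol.
n(CO) = 238.87 g / 28.01 g/mol = 8.5280 mol.
From the equation the CO:CO2 mole ratio is 1:1, so n(CO2) = 8.5280 × 1/1 = 8.5280 mol.
Mass of CO2 = 8.5280 mol × 44.01 g/mol = 375.32 g.
Actual mass collected = 375.32 g × 0.559 = 209.80 g.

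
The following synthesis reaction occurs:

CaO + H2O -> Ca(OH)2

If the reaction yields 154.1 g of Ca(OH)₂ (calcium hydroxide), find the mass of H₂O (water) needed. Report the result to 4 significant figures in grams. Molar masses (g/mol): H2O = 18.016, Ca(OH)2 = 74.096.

37.47 g

n(Ca(OH)2) = 154.10 g / 74.096 g/mol = 2.0797 mol.
From the equation the Ca(OH)2:H2O mole ratio is 1:1, so n(H2O) = 2.0797 × 1/1 = 2.0797 mol.
Mass of H2O = 2.0797 mol × 18.016 g/mol = 37.468 g.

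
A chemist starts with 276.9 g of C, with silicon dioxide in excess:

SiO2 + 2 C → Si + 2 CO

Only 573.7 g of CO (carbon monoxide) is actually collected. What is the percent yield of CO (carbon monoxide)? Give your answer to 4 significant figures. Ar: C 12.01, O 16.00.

88.84 %

M(C) = 12.01 g/mol.
M(CO) = 12.01 + 16.00 = 28.01 g/mol.
n(C) = 276.90 g / 12.01 g/mol = 23.056 mol.
From the equation the C:CO mole ratio is 2:2, so n(CO) = 23.056 × 2/2 = 23.056 mol.
Mass of CO = 23.056 mol × 28.01 g/mol = 645.79 g.
This is the theoretical yield. Percent yield = 573.7 g / 645.79 g × 100% = 88.837%.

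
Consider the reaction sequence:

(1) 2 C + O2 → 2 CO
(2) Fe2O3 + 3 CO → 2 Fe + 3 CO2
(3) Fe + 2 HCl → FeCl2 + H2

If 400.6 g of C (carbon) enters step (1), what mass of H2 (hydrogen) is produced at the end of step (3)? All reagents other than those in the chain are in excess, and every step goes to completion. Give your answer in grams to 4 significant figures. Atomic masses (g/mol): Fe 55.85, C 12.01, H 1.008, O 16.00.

44.83 g

M(C) = 12.01 g/mol.
M(H2) = 2(1.008) = 2.016 g/mol.
n(C) = 400.6 / 12.01 = 33.356 mol.
Reaction (1): C→CO ratio 2:2 ⇒ n(CO) = 33.356 mol.
Reaction (2): CO→Fe ratio 3:2 ⇒ n(Fe) = 22.237 mol.
Reaction (3): Fe→H2 ratio 1:1 ⇒ n(H2) = 22.237 mol.
Mass of H2 = 22.237 × 2.016 = 44.830 g.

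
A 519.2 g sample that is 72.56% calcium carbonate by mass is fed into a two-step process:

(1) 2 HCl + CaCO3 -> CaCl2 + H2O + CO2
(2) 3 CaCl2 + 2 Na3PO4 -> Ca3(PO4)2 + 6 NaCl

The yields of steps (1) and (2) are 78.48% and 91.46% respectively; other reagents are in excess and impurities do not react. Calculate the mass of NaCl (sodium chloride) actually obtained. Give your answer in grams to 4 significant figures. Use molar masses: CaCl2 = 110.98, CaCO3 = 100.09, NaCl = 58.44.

Pure CaCO3 = 519.2 × 0.7256 = 376.73 g.
n(CaCO3) = 376.73 / 100.09 = 3.7639 mol.
Step 1 (CaCO3:CaCl2 = 1:1): theoretical n(CaCl2) = 3.7639 mol; at 78.48% yield, n(CaCl2) = 2.9539 mol.
Step 2 (CaCl2:NaCl = 3:6): theoretical n(NaCl) = 5.9079 mol, so theoretical mass = 5.9079 × 58.44 = 345.26 g.
At 91.46% yield, actual mass of NaCl = 345.26 × 0.9146 = 315.77 g.

315.8 g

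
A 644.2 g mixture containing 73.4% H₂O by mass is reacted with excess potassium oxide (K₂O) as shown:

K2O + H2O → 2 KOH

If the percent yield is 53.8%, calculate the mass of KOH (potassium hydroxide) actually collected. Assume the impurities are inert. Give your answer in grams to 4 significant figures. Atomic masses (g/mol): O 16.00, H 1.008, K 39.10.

Pure H2O available = 644.2 g × 0.734 = 472.84 g.
M(H2O) = 2(1.008) + 16.00 = 18.016 g/mol.
M(KOH) = 39.10 + 16.00 + 1.008 = 56.108 g/mol.
n(H2O) = 472.84 g / 18.016 g/mol = 26.246 mol.
From the equation the H2O:KOH mole ratio is 1:2, so n(KOH) = 26.246 × 2/1 = 52.491 mol.
Mass of KOH = 52.491 mol × 56.108 g/mol = 2945.2 g.
Actual mass collected = 2945.2 g × 0.538 = 1584.5 g.

1585 g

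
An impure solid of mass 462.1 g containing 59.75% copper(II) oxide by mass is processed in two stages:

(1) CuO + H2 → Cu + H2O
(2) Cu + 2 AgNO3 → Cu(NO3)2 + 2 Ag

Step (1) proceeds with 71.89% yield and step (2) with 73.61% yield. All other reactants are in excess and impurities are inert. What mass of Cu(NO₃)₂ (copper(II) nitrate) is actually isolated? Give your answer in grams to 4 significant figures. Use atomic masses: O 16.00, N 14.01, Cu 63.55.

344.5 g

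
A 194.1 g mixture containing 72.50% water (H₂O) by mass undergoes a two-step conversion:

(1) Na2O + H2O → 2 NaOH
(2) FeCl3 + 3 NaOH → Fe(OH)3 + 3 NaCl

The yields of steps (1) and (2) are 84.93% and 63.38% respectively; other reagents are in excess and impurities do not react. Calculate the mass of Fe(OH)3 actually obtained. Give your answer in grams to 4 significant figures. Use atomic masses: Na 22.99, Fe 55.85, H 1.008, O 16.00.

299.6 g

Pure H2O = 194.1 × 0.7250 = 140.72 g.
M(H2O) = 2(1.008) + 16.00 = 18.016 g/mol.
M(Fe(OH)3) = 55.85 + 3(16.00) + 3(1.008) = 106.874 g/mol.
n(H2O) = 140.72 / 18.016 = 7.8110 mol.
Step 1 (H2O:NaOH = 1:2): theoretical n(NaOH) = 15.622 mol; at 84.93% yield, n(NaOH) = 13.268 mol.
Step 2 (NaOH:Fe(OH)3 = 3:1): theoretical n(Fe(OH)3) = 4.4226 mol, so theoretical mass = 4.4226 × 106.874 = 472.66 g.
At 63.38% yield, actual mass of Fe(OH)3 = 472.66 × 0.6338 = 299.57 g.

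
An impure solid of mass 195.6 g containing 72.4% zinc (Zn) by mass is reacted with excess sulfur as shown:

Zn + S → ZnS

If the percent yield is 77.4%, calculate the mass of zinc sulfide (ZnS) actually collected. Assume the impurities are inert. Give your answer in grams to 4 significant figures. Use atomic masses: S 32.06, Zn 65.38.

163.4 g

Pure Zn available = 195.6 g × 0.724 = 141.61 g.
M(Zn) = 65.38 g/mol.
M(ZnS) = 65.38 + 32.06 = 97.44 g/mol.
n(Zn) = 141.61 g / 65.38 g/mol = 2.1660 mol.
From the equation the Zn:ZnS mole ratio is 1:1, so n(ZnS) = 2.1660 × 1/1 = 2.1660 mol.
Mass of ZnS = 2.1660 mol × 97.44 g/mol = 211.06 g.
Actual mass collected = 211.06 g × 0.774 = 163.36 g.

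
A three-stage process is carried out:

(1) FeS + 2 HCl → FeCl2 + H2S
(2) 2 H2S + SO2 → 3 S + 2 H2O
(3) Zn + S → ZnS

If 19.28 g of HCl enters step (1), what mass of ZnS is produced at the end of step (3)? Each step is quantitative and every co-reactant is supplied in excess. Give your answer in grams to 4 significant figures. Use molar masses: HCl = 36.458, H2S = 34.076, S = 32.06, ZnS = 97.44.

n(HCl) = 19.28 / 36.458 = 0.52883 mol.
Reaction (1): HCl→H2S ratio 2:1 ⇒ n(H2S) = 0.26441 mol.
Reaction (2): H2S→S ratio 2:3 ⇒ n(S) = 0.39662 mol.
Reaction (3): S→ZnS ratio 1:1 ⇒ n(ZnS) = 0.39662 mol.
Mass of ZnS = 0.39662 × 97.44 = 38.647 g.

38.65 g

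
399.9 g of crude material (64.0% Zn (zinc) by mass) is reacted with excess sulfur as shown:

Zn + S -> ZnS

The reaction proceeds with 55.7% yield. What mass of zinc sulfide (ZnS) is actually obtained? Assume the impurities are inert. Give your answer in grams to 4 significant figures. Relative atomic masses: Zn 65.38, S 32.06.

Pure Zn available = 399.9 g × 0.640 = 255.94 g.
M(Zn) = 65.38 g/mol.
M(ZnS) = 65.38 + 32.06 = 97.44 g/mol.
n(Zn) = 255.94 g / 65.38 g/mol = 3.9146 mol.
From the equation the Zn:ZnS mole ratio is 1:1, so n(ZnS) = 3.9146 × 1/1 = 3.9146 mol.
Mass of ZnS = 3.9146 mol × 97.44 g/mol = 381.44 g.
Actual mass collected = 381.44 g × 0.557 = 212.46 g.

212.5 g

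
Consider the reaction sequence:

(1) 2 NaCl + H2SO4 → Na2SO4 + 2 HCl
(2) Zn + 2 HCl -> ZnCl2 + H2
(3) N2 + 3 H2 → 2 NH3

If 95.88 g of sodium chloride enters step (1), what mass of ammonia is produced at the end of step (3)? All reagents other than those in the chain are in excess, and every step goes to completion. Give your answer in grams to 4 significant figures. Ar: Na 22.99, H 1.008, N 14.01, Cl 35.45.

9.316 g

M(NaCl) = 22.99 + 35.45 = 58.44 g/mol.
M(NH3) = 14.01 + 3(1.008) = 17.034 g/mol.
n(NaCl) = 95.88 / 58.44 = 1.6407 mol.
Reaction (1): NaCl→HCl ratio 2:2 ⇒ n(HCl) = 1.6407 mol.
Reaction (2): HCl→H2 ratio 2:1 ⇒ n(H2) = 0.82033 mol.
Reaction (3): H2→NH3 ratio 3:2 ⇒ n(NH3) = 0.54689 mol.
Mass of NH3 = 0.54689 × 17.034 = 9.3157 g.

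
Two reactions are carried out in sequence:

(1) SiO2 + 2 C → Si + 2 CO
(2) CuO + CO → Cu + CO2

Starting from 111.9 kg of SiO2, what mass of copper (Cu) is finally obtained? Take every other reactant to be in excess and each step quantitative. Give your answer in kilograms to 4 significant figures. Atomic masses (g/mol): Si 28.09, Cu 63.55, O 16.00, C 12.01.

M(SiO2) = 28.09 + 2(16.00) = 60.09 g/mol.
M(Cu) = 63.55 g/mol.
111.9 kg = 111900 g.
n(SiO2) = 111900 / 60.09 = 1862.2 mol.
Step 1 gives a 1:2 ratio of SiO2 to CO, so n(CO) = 3724.4 mol.
In step 2 the CO:Cu ratio is 1:1, so n(Cu) = 3724.4 mol.
Mass of Cu = 3724.4 × 63.55 = 236690 g = 236.7 kg.

236.7 kg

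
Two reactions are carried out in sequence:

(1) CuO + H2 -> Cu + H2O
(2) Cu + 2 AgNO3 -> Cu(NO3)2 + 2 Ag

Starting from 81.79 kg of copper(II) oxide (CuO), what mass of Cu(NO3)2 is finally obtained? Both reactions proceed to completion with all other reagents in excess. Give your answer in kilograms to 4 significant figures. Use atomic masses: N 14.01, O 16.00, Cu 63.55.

M(CuO) = 63.55 + 16.00 = 79.55 g/mol.
M(Cu(NO3)2) = 63.55 + 2(14.01) + 6(16.00) = 187.57 g/mol.
81.79 kg = 81790 g.
n(CuO) = 81790 / 79.55 = 1028.2 mol.
Step 1 gives a 1:1 ratio of CuO to Cu, so n(Cu) = 1028.2 mol.
In step 2 the Cu:Cu(NO3)2 ratio is 1:1, so n(Cu(NO3)2) = 1028.2 mol.
Mass of Cu(NO3)2 = 1028.2 × 187.57 = 192850 g = 192.9 kg.

192.9 kg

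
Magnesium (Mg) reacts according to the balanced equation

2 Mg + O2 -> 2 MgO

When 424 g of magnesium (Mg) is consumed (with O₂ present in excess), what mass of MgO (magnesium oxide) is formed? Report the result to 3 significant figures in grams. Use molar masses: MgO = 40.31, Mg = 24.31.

n(Mg) = 424.0 g / 24.31 g/mol = 17.44 mol.
From the equation the Mg:MgO mole ratio is 2:2, so n(MgO) = 17.44 × 2/2 = 17.44 mol.
Mass of MgO = 17.44 mol × 40.31 g/mol = 703.1 g.

703 g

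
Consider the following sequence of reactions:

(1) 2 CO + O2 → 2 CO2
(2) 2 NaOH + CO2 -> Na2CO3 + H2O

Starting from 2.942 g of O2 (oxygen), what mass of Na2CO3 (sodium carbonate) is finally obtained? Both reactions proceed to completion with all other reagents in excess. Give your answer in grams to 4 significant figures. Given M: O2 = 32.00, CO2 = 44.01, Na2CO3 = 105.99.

n(O2) = 2.9420 / 32.00 = 0.091938 mol.
Step 1 gives a 1:2 ratio of O2 to CO2, so n(CO2) = 0.18388 mol.
In step 2 the CO2:Na2CO3 ratio is 1:1, so n(Na2CO3) = 0.18388 mol.
Mass of Na2CO3 = 0.18388 × 105.99 = 19.489 g.

19.49 g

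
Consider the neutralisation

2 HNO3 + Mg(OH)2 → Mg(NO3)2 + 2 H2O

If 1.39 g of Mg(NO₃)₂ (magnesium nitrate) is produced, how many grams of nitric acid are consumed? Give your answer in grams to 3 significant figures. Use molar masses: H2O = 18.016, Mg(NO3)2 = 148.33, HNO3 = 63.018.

1.18 g

n(Mg(NO3)2) = 1.390 g / 148.33 g/mol = 0.009371 mol.
From the equation the Mg(NO3)2:HNO3 mole ratio is 1:2, so n(HNO3) = 0.009371 × 2/1 = 0.01874 mol.
Mass of HNO3 = 0.01874 mol × 63.018 g/mol = 1.181 g.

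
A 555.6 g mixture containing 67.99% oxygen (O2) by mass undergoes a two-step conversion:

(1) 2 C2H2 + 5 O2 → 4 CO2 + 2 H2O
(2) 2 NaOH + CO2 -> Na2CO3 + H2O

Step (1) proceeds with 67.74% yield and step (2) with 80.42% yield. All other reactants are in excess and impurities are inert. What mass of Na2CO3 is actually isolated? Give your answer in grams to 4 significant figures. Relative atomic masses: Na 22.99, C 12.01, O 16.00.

545.3 g

Pure O2 = 555.6 × 0.6799 = 377.75 g.
M(O2) = 2(16.00) = 32.00 g/mol.
M(Na2CO3) = 2(22.99) + 12.01 + 3(16.00) = 105.99 g/mol.
n(O2) = 377.75 / 32.00 = 11.805 mol.
Step 1 (O2:CO2 = 5:4): theoretical n(CO2) = 9.4438 mol; at 67.74% yield, n(CO2) = 6.3972 mol.
Step 2 (CO2:Na2CO3 = 1:1): theoretical n(Na2CO3) = 6.3972 mol, so theoretical mass = 6.3972 × 105.99 = 678.04 g.
At 80.42% yield, actual mass of Na2CO3 = 678.04 × 0.8042 = 545.28 g.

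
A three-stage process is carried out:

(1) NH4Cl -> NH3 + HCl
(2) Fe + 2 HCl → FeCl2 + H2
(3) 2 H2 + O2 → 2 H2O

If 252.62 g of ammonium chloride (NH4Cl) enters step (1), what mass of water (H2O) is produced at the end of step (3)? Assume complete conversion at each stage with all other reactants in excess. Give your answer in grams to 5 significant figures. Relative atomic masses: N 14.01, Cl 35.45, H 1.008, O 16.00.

42.541 g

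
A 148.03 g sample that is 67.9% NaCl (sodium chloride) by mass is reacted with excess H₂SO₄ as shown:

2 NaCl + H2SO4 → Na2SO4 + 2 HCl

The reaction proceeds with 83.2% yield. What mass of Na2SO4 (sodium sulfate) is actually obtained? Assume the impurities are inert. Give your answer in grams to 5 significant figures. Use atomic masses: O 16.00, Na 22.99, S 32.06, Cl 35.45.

101.63 g

Pure NaCl available = 148.03 g × 0.679 = 100.512 g.
M(NaCl) = 22.99 + 35.45 = 58.44 g/mol.
M(Na2SO4) = 2(22.99) + 32.06 + 4(16.00) = 142.04 g/mol.
n(NaCl) = 100.512 g / 58.44 g/mol = 1.71992 mol.
From the equation the NaCl:Na2SO4 mole ratio is 2:1, so n(Na2SO4) = 1.71992 × 1/2 = 0.859962 mol.
Mass of Na2SO4 = 0.859962 mol × 142.04 g/mol = 122.149 g.
Actual mass collected = 122.149 g × 0.832 = 101.628 g.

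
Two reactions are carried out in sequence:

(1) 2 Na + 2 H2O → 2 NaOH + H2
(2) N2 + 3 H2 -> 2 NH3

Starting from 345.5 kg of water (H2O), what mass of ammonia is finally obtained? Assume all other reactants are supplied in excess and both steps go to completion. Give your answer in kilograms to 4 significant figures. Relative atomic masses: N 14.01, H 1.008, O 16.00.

108.9 kg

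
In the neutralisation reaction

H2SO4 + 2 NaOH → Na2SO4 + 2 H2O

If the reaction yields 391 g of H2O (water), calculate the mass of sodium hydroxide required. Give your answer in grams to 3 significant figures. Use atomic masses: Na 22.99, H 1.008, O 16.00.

M(H2O) = 2(1.008) + 16.00 = 18.016 g/mol.
M(NaOH) = 22.99 + 16.00 + 1.008 = 39.998 g/mol.
n(H2O) = 391.0 g / 18.016 g/mol = 21.70 mol.
From the equation the H2O:NaOH mole ratio is 2:2, so n(NaOH) = 21.70 × 2/2 = 21.70 mol.
Mass of NaOH = 21.70 mol × 39.998 g/mol = 868.1 g.

868 g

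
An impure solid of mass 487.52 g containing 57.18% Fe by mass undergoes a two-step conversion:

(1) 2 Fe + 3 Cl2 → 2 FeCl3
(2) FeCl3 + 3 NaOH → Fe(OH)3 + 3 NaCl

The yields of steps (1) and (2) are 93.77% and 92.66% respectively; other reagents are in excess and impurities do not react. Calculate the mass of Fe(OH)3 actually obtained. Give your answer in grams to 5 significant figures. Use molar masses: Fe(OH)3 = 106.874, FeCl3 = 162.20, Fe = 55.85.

463.49 g

Pure Fe = 487.52 × 0.5718 = 278.764 g.
n(Fe) = 278.764 / 55.85 = 4.99130 mol.
Step 1 (Fe:FeCl3 = 2:2): theoretical n(FeCl3) = 4.99130 mol; at 93.77% yield, n(FeCl3) = 4.68034 mol.
Step 2 (FeCl3:Fe(OH)3 = 1:1): theoretical n(Fe(OH)3) = 4.68034 mol, so theoretical mass = 4.68034 × 106.874 = 500.207 g.
At 92.66% yield, actual mass of Fe(OH)3 = 500.207 × 0.9266 = 463.491 g.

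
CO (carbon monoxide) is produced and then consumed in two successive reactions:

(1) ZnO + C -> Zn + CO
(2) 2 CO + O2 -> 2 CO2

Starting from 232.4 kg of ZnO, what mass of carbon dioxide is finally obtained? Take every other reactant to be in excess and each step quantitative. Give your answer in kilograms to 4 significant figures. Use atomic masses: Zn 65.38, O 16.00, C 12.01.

M(ZnO) = 65.38 + 16.00 = 81.38 g/mol.
M(CO2) = 12.01 + 2(16.00) = 44.01 g/mol.
232.4 kg = 232400 g.
n(ZnO) = 232400 / 81.38 = 2855.7 mol.
Step 1 gives a 1:1 ratio of ZnO to CO, so n(CO) = 2855.7 mol.
In step 2 the CO:CO2 ratio is 2:2, so n(CO2) = 2855.7 mol.
Mass of CO2 = 2855.7 × 44.01 = 125680 g = 125.7 kg.

125.7 kg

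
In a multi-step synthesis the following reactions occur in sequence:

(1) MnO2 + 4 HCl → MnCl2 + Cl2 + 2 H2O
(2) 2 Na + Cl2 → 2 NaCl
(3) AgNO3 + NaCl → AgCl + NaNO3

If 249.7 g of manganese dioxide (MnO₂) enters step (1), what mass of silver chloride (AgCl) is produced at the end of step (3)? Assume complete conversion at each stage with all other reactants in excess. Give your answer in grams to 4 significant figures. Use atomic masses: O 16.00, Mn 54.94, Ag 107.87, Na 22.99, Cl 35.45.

M(MnO2) = 54.94 + 2(16.00) = 86.94 g/mol.
M(AgCl) = 107.87 + 35.45 = 143.32 g/mol.
n(MnO2) = 249.7 / 86.94 = 2.8721 mol.
Reaction (1): MnO2→Cl2 ratio 1:1 ⇒ n(Cl2) = 2.8721 mol.
Reaction (2): Cl2→NaCl ratio 1:2 ⇒ n(NaCl) = 5.7442 mol.
Reaction (3): NaCl→AgCl ratio 1:1 ⇒ n(AgCl) = 5.7442 mol.
Mass of AgCl = 5.7442 × 143.32 = 823.26 g.

823.3 g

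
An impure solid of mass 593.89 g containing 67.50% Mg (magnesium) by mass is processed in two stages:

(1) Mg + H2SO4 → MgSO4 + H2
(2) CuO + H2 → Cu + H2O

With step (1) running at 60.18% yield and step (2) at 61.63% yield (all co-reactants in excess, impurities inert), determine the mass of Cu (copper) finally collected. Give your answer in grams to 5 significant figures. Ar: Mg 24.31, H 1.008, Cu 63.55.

388.67 g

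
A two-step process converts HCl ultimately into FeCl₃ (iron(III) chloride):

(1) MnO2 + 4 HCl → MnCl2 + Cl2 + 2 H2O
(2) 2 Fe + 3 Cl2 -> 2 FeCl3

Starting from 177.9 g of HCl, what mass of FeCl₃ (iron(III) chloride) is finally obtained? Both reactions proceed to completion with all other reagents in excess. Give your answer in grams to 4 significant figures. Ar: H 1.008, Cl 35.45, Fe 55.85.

131.9 g

M(HCl) = 1.008 + 35.45 = 36.458 g/mol.
M(FeCl3) = 55.85 + 3(35.45) = 162.20 g/mol.
n(HCl) = 177.90 / 36.458 = 4.8796 mol.
Step 1 gives a 4:1 ratio of HCl to Cl2, so n(Cl2) = 1.2199 mol.
In step 2 the Cl2:FeCl3 ratio is 3:2, so n(FeCl3) = 0.81326 mol.
Mass of FeCl3 = 0.81326 × 162.20 = 131.91 g.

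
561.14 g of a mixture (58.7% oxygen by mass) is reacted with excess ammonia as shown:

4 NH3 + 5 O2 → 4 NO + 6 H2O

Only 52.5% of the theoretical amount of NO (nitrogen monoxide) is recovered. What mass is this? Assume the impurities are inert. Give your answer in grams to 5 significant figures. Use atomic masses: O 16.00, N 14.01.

129.74 g

Pure O2 available = 561.14 g × 0.587 = 329.389 g.
M(O2) = 2(16.00) = 32.00 g/mol.
M(NO) = 14.01 + 16.00 = 30.01 g/mol.
n(O2) = 329.389 g / 32.00 g/mol = 10.2934 mol.
From the equation the O2:NO mole ratio is 5:4, so n(NO) = 10.2934 × 4/5 = 8.23473 mol.
Mass of NO = 8.23473 mol × 30.01 g/mol = 247.124 g.
Actual mass collected = 247.124 g × 0.525 = 129.740 g.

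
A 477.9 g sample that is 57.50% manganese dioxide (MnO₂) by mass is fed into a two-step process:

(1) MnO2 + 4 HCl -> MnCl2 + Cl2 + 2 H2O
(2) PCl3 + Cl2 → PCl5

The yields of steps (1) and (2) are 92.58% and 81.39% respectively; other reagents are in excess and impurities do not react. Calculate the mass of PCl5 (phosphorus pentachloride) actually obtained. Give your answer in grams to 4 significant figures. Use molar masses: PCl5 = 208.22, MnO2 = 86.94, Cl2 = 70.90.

495.9 g

Pure MnO2 = 477.9 × 0.5750 = 274.79 g.
n(MnO2) = 274.79 / 86.94 = 3.1607 mol.
Step 1 (MnO2:Cl2 = 1:1): theoretical n(Cl2) = 3.1607 mol; at 92.58% yield, n(Cl2) = 2.9262 mol.
Step 2 (Cl2:PCl5 = 1:1): theoretical n(PCl5) = 2.9262 mol, so theoretical mass = 2.9262 × 208.22 = 609.29 g.
At 81.39% yield, actual mass of PCl5 = 609.29 × 0.8139 = 495.90 g.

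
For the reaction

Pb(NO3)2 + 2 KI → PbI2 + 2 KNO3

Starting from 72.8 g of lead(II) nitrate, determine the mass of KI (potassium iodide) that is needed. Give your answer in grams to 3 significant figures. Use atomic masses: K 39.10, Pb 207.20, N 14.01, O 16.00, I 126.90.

M(Pb(NO3)2) = 207.20 + 2(14.01) + 6(16.00) = 331.22 g/mol.
M(KI) = 39.10 + 126.90 = 166.00 g/mol.
n(Pb(NO3)2) = 72.80 g / 331.22 g/mol = 0.2198 mol.
From the equation the Pb(NO3)2:KI mole ratio is 1:2, so n(KI) = 0.2198 × 2/1 = 0.4396 mol.
Mass of KI = 0.4396 mol × 166.00 g/mol = 72.97 g.

73.0 g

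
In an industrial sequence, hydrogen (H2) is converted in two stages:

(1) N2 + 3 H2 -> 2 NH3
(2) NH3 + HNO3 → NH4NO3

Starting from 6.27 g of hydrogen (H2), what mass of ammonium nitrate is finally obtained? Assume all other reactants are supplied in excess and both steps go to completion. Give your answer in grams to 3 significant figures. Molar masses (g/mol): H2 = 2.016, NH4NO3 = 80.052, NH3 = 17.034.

166 g

n(H2) = 6.270 / 2.016 = 3.110 mol.
Step 1 gives a 3:2 ratio of H2 to NH3, so n(NH3) = 2.073 mol.
In step 2 the NH3:NH4NO3 ratio is 1:1, so n(NH4NO3) = 2.073 mol.
Mass of NH4NO3 = 2.073 × 80.052 = 166.0 g.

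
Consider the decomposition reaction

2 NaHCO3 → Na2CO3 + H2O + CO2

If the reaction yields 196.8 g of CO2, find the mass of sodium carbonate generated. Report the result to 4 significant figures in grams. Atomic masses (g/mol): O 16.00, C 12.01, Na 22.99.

M(CO2) = 12.01 + 2(16.00) = 44.01 g/mol.
M(Na2CO3) = 2(22.99) + 12.01 + 3(16.00) = 105.99 g/mol.
n(CO2) = 196.80 g / 44.01 g/mol = 4.4717 mol.
From the equation the CO2:Na2CO3 mole ratio is 1:1, so n(Na2CO3) = 4.4717 × 1/1 = 4.4717 mol.
Mass of Na2CO3 = 4.4717 mol × 105.99 g/mol = 473.96 g.

474.0 g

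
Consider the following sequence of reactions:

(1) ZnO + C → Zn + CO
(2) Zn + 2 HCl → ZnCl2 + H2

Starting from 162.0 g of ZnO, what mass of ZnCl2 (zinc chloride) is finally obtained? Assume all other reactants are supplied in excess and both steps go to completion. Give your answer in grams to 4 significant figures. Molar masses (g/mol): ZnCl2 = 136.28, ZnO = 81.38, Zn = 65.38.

271.3 g

n(ZnO) = 162.00 / 81.38 = 1.9907 mol.
Step 1 gives a 1:1 ratio of ZnO to Zn, so n(Zn) = 1.9907 mol.
In step 2 the Zn:ZnCl2 ratio is 1:1, so n(ZnCl2) = 1.9907 mol.
Mass of ZnCl2 = 1.9907 × 136.28 = 271.29 g.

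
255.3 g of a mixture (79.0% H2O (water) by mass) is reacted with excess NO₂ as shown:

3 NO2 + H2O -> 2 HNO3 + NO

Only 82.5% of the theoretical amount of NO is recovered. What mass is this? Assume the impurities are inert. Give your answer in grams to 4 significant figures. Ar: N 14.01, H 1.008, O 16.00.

Pure H2O available = 255.3 g × 0.790 = 201.69 g.
M(H2O) = 2(1.008) + 16.00 = 18.016 g/mol.
M(NO) = 14.01 + 16.00 = 30.01 g/mol.
n(H2O) = 201.69 g / 18.016 g/mol = 11.195 mol.
From the equation the H2O:NO mole ratio is 1:1, so n(NO) = 11.195 × 1/1 = 11.195 mol.
Mass of NO = 11.195 mol × 30.01 g/mol = 335.96 g.
Actual mass collected = 335.96 g × 0.825 = 277.17 g.

277.2 g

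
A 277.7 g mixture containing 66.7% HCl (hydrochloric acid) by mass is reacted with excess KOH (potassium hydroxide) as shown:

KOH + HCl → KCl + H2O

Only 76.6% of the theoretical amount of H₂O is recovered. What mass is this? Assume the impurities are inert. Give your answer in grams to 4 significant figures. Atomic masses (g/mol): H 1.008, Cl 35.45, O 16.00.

70.11 g

Pure HCl available = 277.7 g × 0.667 = 185.23 g.
M(HCl) = 1.008 + 35.45 = 36.458 g/mol.
M(H2O) = 2(1.008) + 16.00 = 18.016 g/mol.
n(HCl) = 185.23 g / 36.458 g/mol = 5.0805 mol.
From the equation the HCl:H2O mole ratio is 1:1, so n(H2O) = 5.0805 × 1/1 = 5.0805 mol.
Mass of H2O = 5.0805 mol × 18.016 g/mol = 91.531 g.
Actual mass collected = 91.531 g × 0.766 = 70.113 g.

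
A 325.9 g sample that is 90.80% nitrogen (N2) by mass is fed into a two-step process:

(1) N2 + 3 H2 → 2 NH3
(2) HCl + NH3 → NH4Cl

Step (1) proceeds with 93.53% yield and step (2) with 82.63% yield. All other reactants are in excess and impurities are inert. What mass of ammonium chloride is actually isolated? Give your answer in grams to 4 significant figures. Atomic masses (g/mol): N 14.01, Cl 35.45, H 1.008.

Pure N2 = 325.9 × 0.9080 = 295.92 g.
M(N2) = 2(14.01) = 28.02 g/mol.
M(NH4Cl) = 14.01 + 4(1.008) + 35.45 = 53.492 g/mol.
n(N2) = 295.92 / 28.02 = 10.561 mol.
Step 1 (N2:NH3 = 1:2): theoretical n(NH3) = 21.122 mol; at 93.53% yield, n(NH3) = 19.755 mol.
Step 2 (NH3:NH4Cl = 1:1): theoretical n(NH4Cl) = 19.755 mol, so theoretical mass = 19.755 × 53.492 = 1056.7 g.
At 82.63% yield, actual mass of NH4Cl = 1056.7 × 0.8263 = 873.19 g.

873.2 g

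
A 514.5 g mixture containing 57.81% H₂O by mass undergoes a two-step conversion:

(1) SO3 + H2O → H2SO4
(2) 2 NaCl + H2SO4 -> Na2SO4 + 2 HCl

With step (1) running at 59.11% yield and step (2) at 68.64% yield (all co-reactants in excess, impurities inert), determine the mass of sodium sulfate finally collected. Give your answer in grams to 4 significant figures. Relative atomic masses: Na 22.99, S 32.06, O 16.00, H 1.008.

Pure H2O = 514.5 × 0.5781 = 297.43 g.
M(H2O) = 2(1.008) + 16.00 = 18.016 g/mol.
M(Na2SO4) = 2(22.99) + 32.06 + 4(16.00) = 142.04 g/mol.
n(H2O) = 297.43 / 18.016 = 16.509 mol.
Step 1 (H2O:H2SO4 = 1:1): theoretical n(H2SO4) = 16.509 mol; at 59.11% yield, n(H2SO4) = 9.7587 mol.
Step 2 (H2SO4:Na2SO4 = 1:1): theoretical n(Na2SO4) = 9.7587 mol, so theoretical mass = 9.7587 × 142.04 = 1386.1 g.
At 68.64% yield, actual mass of Na2SO4 = 1386.1 × 0.6864 = 951.43 g.

951.4 g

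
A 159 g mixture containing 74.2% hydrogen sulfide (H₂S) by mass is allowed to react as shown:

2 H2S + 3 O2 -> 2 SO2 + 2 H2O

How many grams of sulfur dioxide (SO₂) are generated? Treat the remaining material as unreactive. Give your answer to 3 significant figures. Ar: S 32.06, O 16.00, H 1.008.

Mass of pure H2S = 159 g × 0.742 = 118.0 g.
M(H2S) = 2(1.008) + 32.06 = 34.076 g/mol.
M(SO2) = 32.06 + 2(16.00) = 64.06 g/mol.
n(H2S) = 118.0 g / 34.076 g/mol = 3.462 mol.
From the equation the H2S:SO2 mole ratio is 2:2, so n(SO2) = 3.462 × 2/2 = 3.462 mol.
Mass of SO2 = 3.462 mol × 64.06 g/mol = 221.8 g.

222 g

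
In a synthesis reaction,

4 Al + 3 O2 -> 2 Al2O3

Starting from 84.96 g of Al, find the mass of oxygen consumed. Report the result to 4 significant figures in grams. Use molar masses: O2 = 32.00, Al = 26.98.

75.58 g

n(Al) = 84.960 g / 26.98 g/mol = 3.1490 mol.
From the equation the Al:O2 mole ratio is 4:3, so n(O2) = 3.1490 × 3/4 = 2.3617 mol.
Mass of O2 = 2.3617 mol × 32.00 g/mol = 75.576 g.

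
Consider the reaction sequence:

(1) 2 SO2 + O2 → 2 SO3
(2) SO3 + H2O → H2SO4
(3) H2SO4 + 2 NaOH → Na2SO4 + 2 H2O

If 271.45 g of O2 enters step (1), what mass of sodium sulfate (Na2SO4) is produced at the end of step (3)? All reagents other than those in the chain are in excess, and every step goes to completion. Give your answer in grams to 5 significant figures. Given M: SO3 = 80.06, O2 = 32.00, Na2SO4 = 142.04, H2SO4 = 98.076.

2409.8 g

n(O2) = 271.45 / 32.00 = 8.48281 mol.
Reaction (1): O2→SO3 ratio 1:2 ⇒ n(SO3) = 16.9656 mol.
Reaction (2): SO3→H2SO4 ratio 1:1 ⇒ n(H2SO4) = 16.9656 mol.
Reaction (3): H2SO4→Na2SO4 ratio 1:1 ⇒ n(Na2SO4) = 16.9656 mol.
Mass of Na2SO4 = 16.9656 × 142.04 = 2409.80 g.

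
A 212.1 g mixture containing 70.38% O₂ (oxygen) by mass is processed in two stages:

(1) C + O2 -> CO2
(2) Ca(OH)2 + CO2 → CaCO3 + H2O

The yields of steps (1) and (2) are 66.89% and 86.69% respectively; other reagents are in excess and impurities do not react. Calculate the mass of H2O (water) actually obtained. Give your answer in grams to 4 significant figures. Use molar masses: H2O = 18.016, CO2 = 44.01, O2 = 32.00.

48.73 g

Pure O2 = 212.1 × 0.7038 = 149.28 g.
n(O2) = 149.28 / 32.00 = 4.6649 mol.
Step 1 (O2:CO2 = 1:1): theoretical n(CO2) = 4.6649 mol; at 66.89% yield, n(CO2) = 3.1203 mol.
Step 2 (CO2:H2O = 1:1): theoretical n(H2O) = 3.1203 mol, so theoretical mass = 3.1203 × 18.016 = 56.216 g.
At 86.69% yield, actual mass of H2O = 56.216 × 0.8669 = 48.734 g.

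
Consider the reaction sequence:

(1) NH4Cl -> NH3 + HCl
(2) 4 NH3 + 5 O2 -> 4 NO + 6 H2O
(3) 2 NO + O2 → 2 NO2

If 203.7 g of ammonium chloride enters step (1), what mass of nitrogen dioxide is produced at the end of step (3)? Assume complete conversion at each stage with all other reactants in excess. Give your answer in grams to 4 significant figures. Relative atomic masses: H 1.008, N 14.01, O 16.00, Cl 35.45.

M(NH4Cl) = 14.01 + 4(1.008) + 35.45 = 53.492 g/mol.
M(NO2) = 14.01 + 2(16.00) = 46.01 g/mol.
n(NH4Cl) = 203.7 / 53.492 = 3.8080 mol.
Reaction (1): NH4Cl→NH3 ratio 1:1 ⇒ n(NH3) = 3.8080 mol.
Reaction (2): NH3→NO ratio 4:4 ⇒ n(NO) = 3.8080 mol.
Reaction (3): NO→NO2 ratio 2:2 ⇒ n(NO2) = 3.8080 mol.
Mass of NO2 = 3.8080 × 46.01 = 175.21 g.

175.2 g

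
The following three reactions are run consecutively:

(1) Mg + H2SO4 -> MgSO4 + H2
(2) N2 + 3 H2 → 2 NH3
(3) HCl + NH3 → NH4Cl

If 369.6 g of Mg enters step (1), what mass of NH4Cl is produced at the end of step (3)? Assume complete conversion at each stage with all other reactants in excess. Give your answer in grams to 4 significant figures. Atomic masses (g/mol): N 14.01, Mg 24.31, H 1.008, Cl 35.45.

M(Mg) = 24.31 g/mol.
M(NH4Cl) = 14.01 + 4(1.008) + 35.45 = 53.492 g/mol.
n(Mg) = 369.6 / 24.31 = 15.204 mol.
Reaction (1): Mg→H2 ratio 1:1 ⇒ n(H2) = 15.204 mol.
Reaction (2): H2→NH3 ratio 3:2 ⇒ n(NH3) = 10.136 mol.
Reaction (3): NH3→NH4Cl ratio 1:1 ⇒ n(NH4Cl) = 10.136 mol.
Mass of NH4Cl = 10.136 × 53.492 = 542.18 g.

542.2 g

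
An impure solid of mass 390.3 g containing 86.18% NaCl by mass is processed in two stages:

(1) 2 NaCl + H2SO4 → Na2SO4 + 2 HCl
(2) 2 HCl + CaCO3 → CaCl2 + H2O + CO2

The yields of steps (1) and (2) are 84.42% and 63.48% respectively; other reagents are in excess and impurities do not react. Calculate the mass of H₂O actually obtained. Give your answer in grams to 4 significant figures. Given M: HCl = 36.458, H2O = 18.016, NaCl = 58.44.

27.78 g

Pure NaCl = 390.3 × 0.8618 = 336.36 g.
n(NaCl) = 336.36 / 58.44 = 5.7557 mol.
Step 1 (NaCl:HCl = 2:2): theoretical n(HCl) = 5.7557 mol; at 84.42% yield, n(HCl) = 4.8589 mol.
Step 2 (HCl:H2O = 2:1): theoretical n(H2O) = 2.4295 mol, so theoretical mass = 2.4295 × 18.016 = 43.769 g.
At 63.48% yield, actual mass of H2O = 43.769 × 0.6348 = 27.785 g.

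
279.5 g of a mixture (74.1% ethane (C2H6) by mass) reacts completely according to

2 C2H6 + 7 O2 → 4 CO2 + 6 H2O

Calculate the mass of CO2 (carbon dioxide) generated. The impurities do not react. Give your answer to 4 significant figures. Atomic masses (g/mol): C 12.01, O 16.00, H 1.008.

Mass of pure C2H6 = 279.5 g × 0.741 = 207.11 g.
M(C2H6) = 2(12.01) + 6(1.008) = 30.068 g/mol.
M(CO2) = 12.01 + 2(16.00) = 44.01 g/mol.
n(C2H6) = 207.11 g / 30.068 g/mol = 6.8880 mol.
From the equation the C2H6:CO2 mole ratio is 2:4, so n(CO2) = 6.8880 × 4/2 = 13.776 mol.
Mass of CO2 = 13.776 mol × 44.01 g/mol = 606.29 g.

606.3 g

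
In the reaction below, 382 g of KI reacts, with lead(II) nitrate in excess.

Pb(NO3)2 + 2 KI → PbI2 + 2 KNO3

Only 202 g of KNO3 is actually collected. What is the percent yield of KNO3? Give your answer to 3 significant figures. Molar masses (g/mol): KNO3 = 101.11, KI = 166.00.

n(KI) = 382.0 g / 166.00 g/mol = 2.301 mol.
From the equation the KI:KNO3 mole ratio is 2:2, so n(KNO3) = 2.301 × 2/2 = 2.301 mol.
Mass of KNO3 = 2.301 mol × 101.11 g/mol = 232.7 g.
This is the theoretical yield. Percent yield = 202 g / 232.7 g × 100% = 86.82%.

86.8 %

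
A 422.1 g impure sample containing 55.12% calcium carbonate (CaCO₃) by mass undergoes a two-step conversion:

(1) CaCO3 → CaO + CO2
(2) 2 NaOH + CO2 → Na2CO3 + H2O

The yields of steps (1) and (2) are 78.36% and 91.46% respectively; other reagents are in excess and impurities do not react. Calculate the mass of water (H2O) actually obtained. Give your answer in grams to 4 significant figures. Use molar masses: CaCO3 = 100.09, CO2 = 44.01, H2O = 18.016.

Pure CaCO3 = 422.1 × 0.5512 = 232.66 g.
n(CaCO3) = 232.66 / 100.09 = 2.3245 mol.
Step 1 (CaCO3:CO2 = 1:1): theoretical n(CO2) = 2.3245 mol; at 78.36% yield, n(CO2) = 1.8215 mol.
Step 2 (CO2:H2O = 1:1): theoretical n(H2O) = 1.8215 mol, so theoretical mass = 1.8215 × 18.016 = 32.816 g.
At 91.46% yield, actual mass of H2O = 32.816 × 0.9146 = 30.014 g.

30.01 g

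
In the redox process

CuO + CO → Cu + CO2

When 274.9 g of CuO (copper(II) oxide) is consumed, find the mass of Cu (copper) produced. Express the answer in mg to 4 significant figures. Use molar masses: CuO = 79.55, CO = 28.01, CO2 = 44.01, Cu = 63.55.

219600 mg

n(CuO) = 274.90 g / 79.55 g/mol = 3.4557 mol.
From the equation the CuO:Cu mole ratio is 1:1, so n(Cu) = 3.4557 × 1/1 = 3.4557 mol.
Mass of Cu = 3.4557 mol × 63.55 g/mol = 219.61 g.
Converting to mg: 219.61 g = 219600 mg.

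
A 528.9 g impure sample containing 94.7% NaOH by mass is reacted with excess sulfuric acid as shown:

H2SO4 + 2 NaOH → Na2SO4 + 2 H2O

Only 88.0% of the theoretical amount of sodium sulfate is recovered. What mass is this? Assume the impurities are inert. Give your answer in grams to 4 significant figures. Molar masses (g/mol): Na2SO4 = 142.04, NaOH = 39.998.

782.6 g

Pure NaOH available = 528.9 g × 0.947 = 500.87 g.
n(NaOH) = 500.87 g / 39.998 g/mol = 12.522 mol.
From the equation the NaOH:Na2SO4 mole ratio is 2:1, so n(Na2SO4) = 12.522 × 1/2 = 6.2612 mol.
Mass of Na2SO4 = 6.2612 mol × 142.04 g/mol = 889.34 g.
Actual mass collected = 889.34 g × 0.880 = 782.62 g.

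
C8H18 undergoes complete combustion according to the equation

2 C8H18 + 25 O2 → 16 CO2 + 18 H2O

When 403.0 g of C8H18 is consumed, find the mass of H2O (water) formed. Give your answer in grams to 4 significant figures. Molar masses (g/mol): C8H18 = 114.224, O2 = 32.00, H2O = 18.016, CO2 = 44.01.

572.1 g

n(C8H18) = 403.00 g / 114.224 g/mol = 3.5282 mol.
From the equation the C8H18:H2O mole ratio is 2:18, so n(H2O) = 3.5282 × 18/2 = 31.753 mol.
Mass of H2O = 31.753 mol × 18.016 g/mol = 572.07 g.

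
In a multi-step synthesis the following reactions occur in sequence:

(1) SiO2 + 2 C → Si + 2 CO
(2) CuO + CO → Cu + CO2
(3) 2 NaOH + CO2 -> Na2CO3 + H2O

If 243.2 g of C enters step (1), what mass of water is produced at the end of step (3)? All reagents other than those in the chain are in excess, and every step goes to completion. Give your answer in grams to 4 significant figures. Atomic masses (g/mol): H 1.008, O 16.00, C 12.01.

364.8 g

M(C) = 12.01 g/mol.
M(H2O) = 2(1.008) + 16.00 = 18.016 g/mol.
n(C) = 243.2 / 12.01 = 20.250 mol.
Reaction (1): C→CO ratio 2:2 ⇒ n(CO) = 20.250 mol.
Reaction (2): CO→CO2 ratio 1:1 ⇒ n(CO2) = 20.250 mol.
Reaction (3): CO2→H2O ratio 1:1 ⇒ n(H2O) = 20.250 mol.
Mass of H2O = 20.250 × 18.016 = 364.82 g.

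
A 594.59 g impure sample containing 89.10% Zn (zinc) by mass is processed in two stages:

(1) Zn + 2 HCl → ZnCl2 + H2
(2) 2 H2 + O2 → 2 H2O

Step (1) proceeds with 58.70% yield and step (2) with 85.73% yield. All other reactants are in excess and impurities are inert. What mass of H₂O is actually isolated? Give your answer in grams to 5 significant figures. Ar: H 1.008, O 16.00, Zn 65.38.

Pure Zn = 594.59 × 0.8910 = 529.780 g.
M(Zn) = 65.38 g/mol.
M(H2O) = 2(1.008) + 16.00 = 18.016 g/mol.
n(Zn) = 529.780 / 65.38 = 8.10308 mol.
Step 1 (Zn:H2 = 1:1): theoretical n(H2) = 8.10308 mol; at 58.70% yield, n(H2) = 4.75651 mol.
Step 2 (H2:H2O = 2:2): theoretical n(H2O) = 4.75651 mol, so theoretical mass = 4.75651 × 18.016 = 85.6933 g.
At 85.73% yield, actual mass of H2O = 85.6933 × 0.8573 = 73.4649 g.

73.465 g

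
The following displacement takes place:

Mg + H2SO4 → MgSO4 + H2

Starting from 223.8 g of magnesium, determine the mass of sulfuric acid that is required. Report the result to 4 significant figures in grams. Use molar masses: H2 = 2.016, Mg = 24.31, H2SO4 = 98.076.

902.9 g

n(Mg) = 223.80 g / 24.31 g/mol = 9.2061 mol.
From the equation the Mg:H2SO4 mole ratio is 1:1, so n(H2SO4) = 9.2061 × 1/1 = 9.2061 mol.
Mass of H2SO4 = 9.2061 mol × 98.076 g/mol = 902.90 g.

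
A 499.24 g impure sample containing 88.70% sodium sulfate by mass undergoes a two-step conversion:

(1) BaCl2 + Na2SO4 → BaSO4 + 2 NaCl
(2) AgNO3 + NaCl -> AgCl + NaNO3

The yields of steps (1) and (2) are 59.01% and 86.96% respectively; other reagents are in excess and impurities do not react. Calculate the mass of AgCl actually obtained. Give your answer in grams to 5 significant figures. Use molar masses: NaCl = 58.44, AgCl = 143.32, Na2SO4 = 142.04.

Pure Na2SO4 = 499.24 × 0.8870 = 442.826 g.
n(Na2SO4) = 442.826 / 142.04 = 3.11761 mol.
Step 1 (Na2SO4:NaCl = 1:2): theoretical n(NaCl) = 6.23523 mol; at 59.01% yield, n(NaCl) = 3.67941 mol.
Step 2 (NaCl:AgCl = 1:1): theoretical n(AgCl) = 3.67941 mol, so theoretical mass = 3.67941 × 143.32 = 527.333 g.
At 86.96% yield, actual mass of AgCl = 527.333 × 0.8696 = 458.569 g.

458.57 g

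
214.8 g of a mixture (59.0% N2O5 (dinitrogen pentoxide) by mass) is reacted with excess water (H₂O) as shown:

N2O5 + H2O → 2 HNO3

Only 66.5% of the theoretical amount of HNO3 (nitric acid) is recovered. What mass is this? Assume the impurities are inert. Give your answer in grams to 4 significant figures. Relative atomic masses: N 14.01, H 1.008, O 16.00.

Pure N2O5 available = 214.8 g × 0.590 = 126.73 g.
M(N2O5) = 2(14.01) + 5(16.00) = 108.02 g/mol.
M(HNO3) = 1.008 + 14.01 + 3(16.00) = 63.018 g/mol.
n(N2O5) = 126.73 g / 108.02 g/mol = 1.1732 mol.
From the equation the N2O5:HNO3 mole ratio is 1:2, so n(HNO3) = 1.1732 × 2/1 = 2.3465 mol.
Mass of HNO3 = 2.3465 mol × 63.018 g/mol = 147.87 g.
Actual mass collected = 147.87 g × 0.665 = 98.333 g.

98.33 g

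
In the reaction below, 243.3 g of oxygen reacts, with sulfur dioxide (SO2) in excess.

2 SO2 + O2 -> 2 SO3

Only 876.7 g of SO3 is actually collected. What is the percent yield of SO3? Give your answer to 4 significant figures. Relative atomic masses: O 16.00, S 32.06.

M(O2) = 2(16.00) = 32.00 g/mol.
M(SO3) = 32.06 + 3(16.00) = 80.06 g/mol.
n(O2) = 243.30 g / 32.00 g/mol = 7.6031 mol.
From the equation the O2:SO3 mole ratio is 1:2, so n(SO3) = 7.6031 × 2/1 = 15.206 mol.
Mass of SO3 = 15.206 mol × 80.06 g/mol = 1217.4 g.
This is the theoretical yield. Percent yield = 876.7 g / 1217.4 g × 100% = 72.013%.

72.01 %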